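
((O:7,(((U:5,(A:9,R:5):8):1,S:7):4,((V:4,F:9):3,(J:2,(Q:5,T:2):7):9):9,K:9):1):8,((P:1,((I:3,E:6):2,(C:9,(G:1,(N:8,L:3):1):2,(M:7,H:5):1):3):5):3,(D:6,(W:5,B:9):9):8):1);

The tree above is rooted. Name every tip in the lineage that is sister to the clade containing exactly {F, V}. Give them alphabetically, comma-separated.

J, Q, T

The clade containing exactly {F, V} attaches to the tree at the node subtending ((V,F),(J,(Q,T))).
The other lineage descending from that same node — the sister group — is (J,(Q,T)); its 3 tips in alphabetical order are the answer.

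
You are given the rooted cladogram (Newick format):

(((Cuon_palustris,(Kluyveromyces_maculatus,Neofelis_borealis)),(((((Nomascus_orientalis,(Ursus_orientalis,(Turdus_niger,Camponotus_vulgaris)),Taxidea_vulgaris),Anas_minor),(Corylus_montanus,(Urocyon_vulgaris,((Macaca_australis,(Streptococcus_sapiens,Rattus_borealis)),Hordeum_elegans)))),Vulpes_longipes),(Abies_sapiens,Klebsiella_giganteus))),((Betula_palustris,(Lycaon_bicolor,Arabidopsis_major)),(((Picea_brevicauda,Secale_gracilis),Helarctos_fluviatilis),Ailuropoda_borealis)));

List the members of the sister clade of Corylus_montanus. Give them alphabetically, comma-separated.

Hordeum_elegans, Macaca_australis, Rattus_borealis, Streptococcus_sapiens, Urocyon_vulgaris

Corylus_montanus attaches to the tree at the node subtending (Corylus_montanus,(Urocyon_vulgaris,((Macaca_australis,(Streptococcus_sapiens,Rattus_borealis)),Hordeum_elegans))).
The other lineage descending from that same node — the sister group — is (Urocyon_vulgaris,((Macaca_australis,(Streptococcus_sapiens,Rattus_borealis)),Hordeum_elegans)); its 5 tips in alphabetical order are the answer.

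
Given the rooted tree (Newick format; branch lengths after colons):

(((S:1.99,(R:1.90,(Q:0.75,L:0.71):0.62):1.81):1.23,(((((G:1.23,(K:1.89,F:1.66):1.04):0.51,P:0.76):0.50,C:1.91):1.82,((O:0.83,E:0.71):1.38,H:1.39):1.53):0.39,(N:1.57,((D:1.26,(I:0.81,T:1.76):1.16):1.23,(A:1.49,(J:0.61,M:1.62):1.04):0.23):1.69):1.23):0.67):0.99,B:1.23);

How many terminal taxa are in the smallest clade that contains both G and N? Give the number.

15

The MRCA of G and N is the node subtending (((((G,(K,F)),P),C),((O,E),H)),(N,((D,(I,T)),(A,(J,M))))).
That clade contains 15 terminal taxa: A, C, D, E, F, G, H, I, J, K, M, N, O, P, T.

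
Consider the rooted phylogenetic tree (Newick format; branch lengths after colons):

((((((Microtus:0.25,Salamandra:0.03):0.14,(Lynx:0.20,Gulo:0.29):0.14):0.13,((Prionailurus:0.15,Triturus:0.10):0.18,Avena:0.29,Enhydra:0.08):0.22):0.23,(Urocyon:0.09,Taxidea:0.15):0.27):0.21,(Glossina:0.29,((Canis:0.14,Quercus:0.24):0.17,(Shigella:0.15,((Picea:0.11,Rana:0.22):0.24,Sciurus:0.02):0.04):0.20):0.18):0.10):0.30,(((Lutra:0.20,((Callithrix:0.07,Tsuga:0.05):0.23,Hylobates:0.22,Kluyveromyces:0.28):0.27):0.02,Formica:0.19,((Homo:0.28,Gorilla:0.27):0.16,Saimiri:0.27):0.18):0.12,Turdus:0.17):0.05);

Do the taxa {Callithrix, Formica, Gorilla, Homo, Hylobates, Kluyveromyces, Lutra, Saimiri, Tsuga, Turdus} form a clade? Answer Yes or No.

Yes

The most recent common ancestor of these taxa subtends (((Lutra,((Callithrix,Tsuga),Hylobates,Kluyveromyces)),Formica,((Homo,Gorilla),Saimiri)),Turdus).
That clade has exactly 10 tips — every listed taxon and nothing else — so the group is monophyletic.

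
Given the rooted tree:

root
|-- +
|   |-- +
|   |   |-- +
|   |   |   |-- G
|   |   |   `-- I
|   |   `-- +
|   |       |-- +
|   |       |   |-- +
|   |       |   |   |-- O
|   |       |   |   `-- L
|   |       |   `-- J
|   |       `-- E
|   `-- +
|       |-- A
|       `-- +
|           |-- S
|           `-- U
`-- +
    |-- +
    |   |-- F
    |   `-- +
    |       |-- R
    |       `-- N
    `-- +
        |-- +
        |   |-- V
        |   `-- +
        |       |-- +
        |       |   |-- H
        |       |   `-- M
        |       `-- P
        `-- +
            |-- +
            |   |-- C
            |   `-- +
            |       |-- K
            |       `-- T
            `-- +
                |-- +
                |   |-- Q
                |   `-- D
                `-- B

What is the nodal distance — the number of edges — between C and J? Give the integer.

10

The MRCA of C and J is the root of the tree.
From C up to that node: 5 branches. From J up to the same node: 5 branches. Total: 5 + 5 = 10.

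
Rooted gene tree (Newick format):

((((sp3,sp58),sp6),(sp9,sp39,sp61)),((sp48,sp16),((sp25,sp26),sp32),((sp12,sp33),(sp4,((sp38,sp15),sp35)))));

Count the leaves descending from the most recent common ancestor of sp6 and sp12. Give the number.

The MRCA of sp6 and sp12 is the root, so the clade is the entire tree.
That clade contains 17 terminal taxa: sp12, sp15, sp16, sp25, sp26, sp3, sp32, sp33, sp35, sp38, sp39, sp4, sp48, sp58, sp6, sp61, sp9.

17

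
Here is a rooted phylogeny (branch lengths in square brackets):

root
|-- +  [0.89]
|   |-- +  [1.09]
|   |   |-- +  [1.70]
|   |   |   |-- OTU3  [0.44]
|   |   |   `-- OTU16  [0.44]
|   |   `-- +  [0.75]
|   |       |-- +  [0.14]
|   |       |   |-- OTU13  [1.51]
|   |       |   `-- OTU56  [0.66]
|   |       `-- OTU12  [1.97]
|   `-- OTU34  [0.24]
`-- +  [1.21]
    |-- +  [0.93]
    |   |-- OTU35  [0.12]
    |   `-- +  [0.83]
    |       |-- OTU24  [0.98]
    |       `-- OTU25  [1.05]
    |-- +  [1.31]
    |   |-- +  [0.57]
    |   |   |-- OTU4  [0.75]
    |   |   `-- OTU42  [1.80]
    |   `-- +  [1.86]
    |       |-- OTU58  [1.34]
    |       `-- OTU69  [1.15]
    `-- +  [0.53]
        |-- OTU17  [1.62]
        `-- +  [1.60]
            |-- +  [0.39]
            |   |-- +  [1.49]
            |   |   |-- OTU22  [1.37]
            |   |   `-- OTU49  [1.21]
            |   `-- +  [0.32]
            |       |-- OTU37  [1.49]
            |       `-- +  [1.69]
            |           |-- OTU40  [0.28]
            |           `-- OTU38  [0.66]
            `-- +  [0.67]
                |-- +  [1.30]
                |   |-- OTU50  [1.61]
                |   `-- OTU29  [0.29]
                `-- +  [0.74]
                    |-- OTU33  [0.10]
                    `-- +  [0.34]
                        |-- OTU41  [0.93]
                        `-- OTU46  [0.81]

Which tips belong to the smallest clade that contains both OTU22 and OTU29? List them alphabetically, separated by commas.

Tracing OTU22: it sits inside (OTU22,OTU49).
Tracing OTU29: it sits inside (OTU50,OTU29).
The smallest clade enclosing both is (((OTU22,OTU49),(OTU37,(OTU40,OTU38))),((OTU50,OTU29),(OTU33,(OTU41,OTU46)))); the answer is its 10 terminal taxa in alphabetical order.

OTU22, OTU29, OTU33, OTU37, OTU38, OTU40, OTU41, OTU46, OTU49, OTU50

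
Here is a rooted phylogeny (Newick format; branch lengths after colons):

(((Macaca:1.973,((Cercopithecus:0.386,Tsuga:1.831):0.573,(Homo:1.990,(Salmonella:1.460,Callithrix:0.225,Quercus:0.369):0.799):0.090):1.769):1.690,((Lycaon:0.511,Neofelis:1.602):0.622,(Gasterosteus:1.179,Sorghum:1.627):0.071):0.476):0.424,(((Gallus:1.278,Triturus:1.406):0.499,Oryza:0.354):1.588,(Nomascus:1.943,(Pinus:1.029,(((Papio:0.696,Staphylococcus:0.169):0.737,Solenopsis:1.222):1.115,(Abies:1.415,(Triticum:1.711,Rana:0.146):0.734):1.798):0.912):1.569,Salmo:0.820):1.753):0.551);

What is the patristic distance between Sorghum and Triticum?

11.626

The path runs Sorghum → … → MRCA → … → Triticum; the MRCA is the root of the tree.
Branch lengths along that path: 1.627 + 0.071 + 0.476 + 0.424 + 0.551 + 1.753 + 1.569 + 0.912 + 1.798 + 0.734 + 1.711 = 11.626.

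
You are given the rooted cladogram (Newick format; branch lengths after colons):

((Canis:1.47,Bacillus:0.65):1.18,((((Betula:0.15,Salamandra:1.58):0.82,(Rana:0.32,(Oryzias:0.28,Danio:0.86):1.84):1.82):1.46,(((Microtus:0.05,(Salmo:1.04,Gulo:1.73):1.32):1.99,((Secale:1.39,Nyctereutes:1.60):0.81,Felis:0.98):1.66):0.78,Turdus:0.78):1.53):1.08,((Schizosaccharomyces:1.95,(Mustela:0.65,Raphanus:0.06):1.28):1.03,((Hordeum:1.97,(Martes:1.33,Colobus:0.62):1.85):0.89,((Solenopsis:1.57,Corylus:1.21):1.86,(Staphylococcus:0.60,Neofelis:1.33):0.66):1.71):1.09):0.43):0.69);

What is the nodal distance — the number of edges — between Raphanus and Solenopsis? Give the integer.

The MRCA of Raphanus and Solenopsis is the node subtending ((Schizosaccharomyces,(Mustela,Raphanus)),((Hordeum,(Martes,Colobus)),((Solenopsis,Corylus),(Staphylococcus,Neofelis)))).
From Raphanus up to that node: 3 branches. From Solenopsis up to the same node: 4 branches. Total: 3 + 4 = 7.

7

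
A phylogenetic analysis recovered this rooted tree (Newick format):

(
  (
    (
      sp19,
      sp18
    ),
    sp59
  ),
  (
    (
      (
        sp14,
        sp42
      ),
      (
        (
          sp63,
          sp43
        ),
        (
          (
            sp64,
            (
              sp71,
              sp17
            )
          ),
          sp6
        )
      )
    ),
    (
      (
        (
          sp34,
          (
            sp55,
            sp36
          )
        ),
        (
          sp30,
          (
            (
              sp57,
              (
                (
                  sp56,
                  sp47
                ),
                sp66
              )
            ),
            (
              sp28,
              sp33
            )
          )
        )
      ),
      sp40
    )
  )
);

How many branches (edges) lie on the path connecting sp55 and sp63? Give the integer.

The MRCA of sp55 and sp63 is the node subtending (((sp14,sp42),((sp63,sp43),((sp64,(sp71,sp17)),sp6))),(((sp34,(sp55,sp36)),(sp30,((sp57,((sp56,sp47),sp66)),(sp28,sp33)))),sp40)).
From sp55 up to that node: 5 branches. From sp63 up to the same node: 4 branches. Total: 5 + 4 = 9.

9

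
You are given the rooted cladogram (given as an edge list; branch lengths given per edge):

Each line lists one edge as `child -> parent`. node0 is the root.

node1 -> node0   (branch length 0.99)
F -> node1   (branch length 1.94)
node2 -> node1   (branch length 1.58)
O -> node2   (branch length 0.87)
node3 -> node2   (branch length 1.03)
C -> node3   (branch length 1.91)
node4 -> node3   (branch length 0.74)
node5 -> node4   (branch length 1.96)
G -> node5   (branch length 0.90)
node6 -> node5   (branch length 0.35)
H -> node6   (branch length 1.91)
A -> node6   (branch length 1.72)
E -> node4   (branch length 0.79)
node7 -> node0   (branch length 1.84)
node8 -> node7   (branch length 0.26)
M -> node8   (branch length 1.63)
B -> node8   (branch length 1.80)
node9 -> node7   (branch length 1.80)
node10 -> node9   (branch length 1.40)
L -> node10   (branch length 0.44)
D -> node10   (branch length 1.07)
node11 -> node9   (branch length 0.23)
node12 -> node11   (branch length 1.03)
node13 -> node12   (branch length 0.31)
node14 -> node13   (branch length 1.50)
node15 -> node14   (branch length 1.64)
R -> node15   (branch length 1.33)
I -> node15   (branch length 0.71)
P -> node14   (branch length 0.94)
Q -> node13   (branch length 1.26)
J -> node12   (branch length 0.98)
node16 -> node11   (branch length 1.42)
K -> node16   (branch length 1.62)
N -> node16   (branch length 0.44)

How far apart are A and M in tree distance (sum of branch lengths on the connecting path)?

12.10

The path runs A → … → MRCA → … → M; the MRCA is the root of the tree.
Branch lengths along that path: 1.72 + 0.35 + 1.96 + 0.74 + 1.03 + 1.58 + 0.99 + 1.84 + 0.26 + 1.63 = 12.10.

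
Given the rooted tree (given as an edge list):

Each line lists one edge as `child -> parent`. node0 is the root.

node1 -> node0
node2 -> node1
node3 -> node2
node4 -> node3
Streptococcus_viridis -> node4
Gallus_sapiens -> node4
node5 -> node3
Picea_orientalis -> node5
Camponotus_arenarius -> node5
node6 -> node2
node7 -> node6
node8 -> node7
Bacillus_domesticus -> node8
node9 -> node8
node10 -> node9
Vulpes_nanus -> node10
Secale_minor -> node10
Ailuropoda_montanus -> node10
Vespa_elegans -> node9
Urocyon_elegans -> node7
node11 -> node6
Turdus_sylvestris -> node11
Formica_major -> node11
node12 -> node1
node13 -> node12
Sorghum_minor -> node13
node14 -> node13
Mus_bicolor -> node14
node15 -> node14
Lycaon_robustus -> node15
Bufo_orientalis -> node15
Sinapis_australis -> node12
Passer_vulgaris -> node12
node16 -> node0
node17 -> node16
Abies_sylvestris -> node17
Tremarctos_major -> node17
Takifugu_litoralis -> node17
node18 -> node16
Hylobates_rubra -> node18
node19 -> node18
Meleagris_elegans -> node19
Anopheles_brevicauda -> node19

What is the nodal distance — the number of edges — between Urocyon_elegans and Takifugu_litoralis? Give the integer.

The MRCA of Urocyon_elegans and Takifugu_litoralis is the root of the tree.
From Urocyon_elegans up to that node: 5 branches. From Takifugu_litoralis up to the same node: 3 branches. Total: 5 + 3 = 8.

8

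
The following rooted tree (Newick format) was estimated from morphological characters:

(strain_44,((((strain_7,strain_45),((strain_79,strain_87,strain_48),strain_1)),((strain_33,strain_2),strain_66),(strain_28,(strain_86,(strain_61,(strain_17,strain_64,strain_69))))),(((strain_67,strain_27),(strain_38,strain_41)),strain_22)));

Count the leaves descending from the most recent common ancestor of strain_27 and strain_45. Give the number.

The MRCA of strain_27 and strain_45 is the node subtending ((((strain_7,strain_45),((strain_79,strain_87,strain_48),strain_1)),((strain_33,strain_2),strain_66),(strain_28,(strain_86,(strain_61,(strain_17,strain_64,strain_69))))),(((strain_67,strain_27),(strain_38,strain_41)),strain_22)).
That clade contains 20 terminal taxa: strain_1, strain_17, strain_2, strain_22, strain_27, strain_28, strain_33, strain_38, strain_41, strain_45, strain_48, strain_61, strain_64, strain_66, strain_67, strain_69, strain_7, strain_79, strain_86, strain_87.

20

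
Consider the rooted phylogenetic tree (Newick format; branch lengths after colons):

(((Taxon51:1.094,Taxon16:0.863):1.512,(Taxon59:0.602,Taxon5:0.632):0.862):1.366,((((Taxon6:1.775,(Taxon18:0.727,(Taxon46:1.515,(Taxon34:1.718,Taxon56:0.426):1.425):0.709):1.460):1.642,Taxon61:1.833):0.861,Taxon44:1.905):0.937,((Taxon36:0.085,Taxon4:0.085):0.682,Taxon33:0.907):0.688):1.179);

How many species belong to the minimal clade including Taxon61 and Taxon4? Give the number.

10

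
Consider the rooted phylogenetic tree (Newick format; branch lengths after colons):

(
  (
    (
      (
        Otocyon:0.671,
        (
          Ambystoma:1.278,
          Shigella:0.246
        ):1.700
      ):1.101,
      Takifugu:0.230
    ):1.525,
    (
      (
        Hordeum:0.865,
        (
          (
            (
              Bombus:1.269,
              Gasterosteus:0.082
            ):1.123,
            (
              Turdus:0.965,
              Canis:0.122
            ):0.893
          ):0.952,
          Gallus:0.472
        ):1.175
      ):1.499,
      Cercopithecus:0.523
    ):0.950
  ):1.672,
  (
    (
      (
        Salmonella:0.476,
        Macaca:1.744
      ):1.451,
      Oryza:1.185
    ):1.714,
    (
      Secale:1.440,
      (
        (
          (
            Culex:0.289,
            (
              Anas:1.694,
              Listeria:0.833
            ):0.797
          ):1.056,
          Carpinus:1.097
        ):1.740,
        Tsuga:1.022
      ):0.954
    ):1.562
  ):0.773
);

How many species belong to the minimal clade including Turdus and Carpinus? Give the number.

20

The MRCA of Turdus and Carpinus is the root, so the clade is the entire tree.
That clade contains 20 terminal taxa: Ambystoma, Anas, Bombus, Canis, Carpinus, Cercopithecus, Culex, Gallus, Gasterosteus, Hordeum, Listeria, Macaca, Oryza, Otocyon, Salmonella, Secale, Shigella, Takifugu, Tsuga, Turdus.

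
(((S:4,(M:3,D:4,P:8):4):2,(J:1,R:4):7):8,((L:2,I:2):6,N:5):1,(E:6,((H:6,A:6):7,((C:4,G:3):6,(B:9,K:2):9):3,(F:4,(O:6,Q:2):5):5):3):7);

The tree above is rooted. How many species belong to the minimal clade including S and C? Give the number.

The MRCA of S and C is the root, so the clade is the entire tree.
That clade contains 19 terminal taxa: A, B, C, D, E, F, G, H, I, J, K, L, M, N, O, P, Q, R, S.

19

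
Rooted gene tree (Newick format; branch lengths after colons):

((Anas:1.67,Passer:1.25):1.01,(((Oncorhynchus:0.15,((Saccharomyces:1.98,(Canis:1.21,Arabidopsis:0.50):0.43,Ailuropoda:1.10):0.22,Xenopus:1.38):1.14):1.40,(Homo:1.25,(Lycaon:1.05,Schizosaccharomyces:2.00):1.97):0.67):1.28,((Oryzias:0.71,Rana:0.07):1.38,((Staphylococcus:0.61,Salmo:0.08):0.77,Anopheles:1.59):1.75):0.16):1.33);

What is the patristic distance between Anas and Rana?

5.62

The path runs Anas → … → MRCA → … → Rana; the MRCA is the root of the tree.
Branch lengths along that path: 1.67 + 1.01 + 1.33 + 0.16 + 1.38 + 0.07 = 5.62.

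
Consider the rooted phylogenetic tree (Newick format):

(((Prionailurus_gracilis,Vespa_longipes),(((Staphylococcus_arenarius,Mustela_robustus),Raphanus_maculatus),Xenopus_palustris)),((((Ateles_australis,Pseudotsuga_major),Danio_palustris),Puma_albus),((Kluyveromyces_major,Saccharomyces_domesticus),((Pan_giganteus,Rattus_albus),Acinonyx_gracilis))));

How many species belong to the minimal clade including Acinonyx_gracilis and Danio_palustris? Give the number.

The MRCA of Acinonyx_gracilis and Danio_palustris is the node subtending ((((Ateles_australis,Pseudotsuga_major),Danio_palustris),Puma_albus),((Kluyveromyces_major,Saccharomyces_domesticus),((Pan_giganteus,Rattus_albus),Acinonyx_gracilis))).
That clade contains 9 terminal taxa: Acinonyx_gracilis, Ateles_australis, Danio_palustris, Kluyveromyces_major, Pan_giganteus, Pseudotsuga_major, Puma_albus, Rattus_albus, Saccharomyces_domesticus.

9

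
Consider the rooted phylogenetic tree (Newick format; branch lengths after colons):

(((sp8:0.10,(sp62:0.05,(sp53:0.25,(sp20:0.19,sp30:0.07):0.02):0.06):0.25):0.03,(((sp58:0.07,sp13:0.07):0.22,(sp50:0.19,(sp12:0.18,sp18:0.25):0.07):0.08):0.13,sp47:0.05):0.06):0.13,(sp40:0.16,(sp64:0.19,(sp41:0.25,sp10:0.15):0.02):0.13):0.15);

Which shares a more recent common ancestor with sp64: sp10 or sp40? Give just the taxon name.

The MRCA of sp64 and sp10 subtends (sp64,(sp41,sp10)) (3 taxa).
The MRCA of sp64 and sp40 subtends (sp40,(sp64,(sp41,sp10))) (4 taxa).
The first is nested inside the second, so sp64 shares a more recent common ancestor with sp10.

sp10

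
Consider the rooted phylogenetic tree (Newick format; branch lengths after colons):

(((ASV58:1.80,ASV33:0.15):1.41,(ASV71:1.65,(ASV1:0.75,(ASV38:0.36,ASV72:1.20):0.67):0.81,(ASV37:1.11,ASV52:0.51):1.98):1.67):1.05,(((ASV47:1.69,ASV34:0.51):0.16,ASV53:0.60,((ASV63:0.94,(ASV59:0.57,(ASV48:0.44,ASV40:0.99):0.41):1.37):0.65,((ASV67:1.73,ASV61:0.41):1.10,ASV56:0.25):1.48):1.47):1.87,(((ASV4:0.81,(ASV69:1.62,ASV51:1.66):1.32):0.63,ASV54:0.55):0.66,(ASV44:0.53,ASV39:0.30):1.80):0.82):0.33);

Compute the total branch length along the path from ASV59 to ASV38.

10.82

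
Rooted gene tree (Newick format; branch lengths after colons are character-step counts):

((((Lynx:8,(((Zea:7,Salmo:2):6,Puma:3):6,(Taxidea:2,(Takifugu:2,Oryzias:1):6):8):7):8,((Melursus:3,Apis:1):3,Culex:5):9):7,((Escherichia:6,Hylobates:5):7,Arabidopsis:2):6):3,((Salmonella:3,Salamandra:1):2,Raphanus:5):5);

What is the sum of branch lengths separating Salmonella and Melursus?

35

The path runs Salmonella → … → MRCA → … → Melursus; the MRCA is the root of the tree.
Branch lengths along that path: 3 + 2 + 5 + 3 + 7 + 9 + 3 + 3 = 35.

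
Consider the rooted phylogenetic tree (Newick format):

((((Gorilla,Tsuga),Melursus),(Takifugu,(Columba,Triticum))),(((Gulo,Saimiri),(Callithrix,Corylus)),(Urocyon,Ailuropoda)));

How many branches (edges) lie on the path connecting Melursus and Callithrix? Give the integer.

7

The MRCA of Melursus and Callithrix is the root of the tree.
From Melursus up to that node: 3 branches. From Callithrix up to the same node: 4 branches. Total: 3 + 4 = 7.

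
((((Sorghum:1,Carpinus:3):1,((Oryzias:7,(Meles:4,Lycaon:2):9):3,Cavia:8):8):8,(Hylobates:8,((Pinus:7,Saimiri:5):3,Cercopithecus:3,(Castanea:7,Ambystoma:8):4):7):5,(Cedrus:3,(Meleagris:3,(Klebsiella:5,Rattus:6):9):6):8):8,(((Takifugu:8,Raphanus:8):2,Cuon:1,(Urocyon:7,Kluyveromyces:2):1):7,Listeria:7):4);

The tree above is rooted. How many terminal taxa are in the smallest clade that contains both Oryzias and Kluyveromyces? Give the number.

22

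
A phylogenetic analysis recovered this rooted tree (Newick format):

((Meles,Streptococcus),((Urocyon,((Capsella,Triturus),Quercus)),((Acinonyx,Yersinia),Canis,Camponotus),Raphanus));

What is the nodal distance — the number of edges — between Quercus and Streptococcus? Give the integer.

6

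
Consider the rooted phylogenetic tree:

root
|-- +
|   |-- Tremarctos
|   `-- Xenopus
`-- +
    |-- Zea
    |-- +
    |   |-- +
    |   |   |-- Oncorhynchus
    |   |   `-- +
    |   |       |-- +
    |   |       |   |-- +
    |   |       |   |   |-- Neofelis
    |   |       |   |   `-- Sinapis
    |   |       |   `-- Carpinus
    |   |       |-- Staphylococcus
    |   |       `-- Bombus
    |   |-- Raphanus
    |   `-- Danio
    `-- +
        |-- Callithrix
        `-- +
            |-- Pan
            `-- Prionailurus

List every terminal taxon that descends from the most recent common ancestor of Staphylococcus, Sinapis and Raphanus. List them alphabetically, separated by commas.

Tracing Staphylococcus: it sits inside (((Neofelis,Sinapis),Carpinus),Staphylococcus,Bombus).
Tracing Sinapis: it sits inside (Neofelis,Sinapis).
Tracing Raphanus: it sits inside ((Oncorhynchus,(((Neofelis,Sinapis),Carpinus),Staphylococcus,Bombus)),Raphanus,Danio).
The smallest clade enclosing all 3 is ((Oncorhynchus,(((Neofelis,Sinapis),Carpinus),Staphylococcus,Bombus)),Raphanus,Danio); the answer is its 8 terminal taxa in alphabetical order.

Bombus, Carpinus, Danio, Neofelis, Oncorhynchus, Raphanus, Sinapis, Staphylococcus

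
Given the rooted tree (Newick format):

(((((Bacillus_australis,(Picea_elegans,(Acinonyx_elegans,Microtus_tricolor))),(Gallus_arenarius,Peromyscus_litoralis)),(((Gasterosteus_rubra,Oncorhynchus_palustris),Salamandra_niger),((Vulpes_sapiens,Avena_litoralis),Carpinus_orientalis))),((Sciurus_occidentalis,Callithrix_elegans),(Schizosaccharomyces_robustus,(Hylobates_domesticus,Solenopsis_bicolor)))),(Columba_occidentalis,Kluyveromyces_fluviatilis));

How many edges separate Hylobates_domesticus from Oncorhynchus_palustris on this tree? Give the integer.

9

The MRCA of Hylobates_domesticus and Oncorhynchus_palustris is the node subtending ((((Bacillus_australis,(Picea_elegans,(Acinonyx_elegans,Microtus_tricolor))),(Gallus_arenarius,Peromyscus_litoralis)),(((Gasterosteus_rubra,Oncorhynchus_palustris),Salamandra_niger),((Vulpes_sapiens,Avena_litoralis),Carpinus_orientalis))),((Sciurus_occidentalis,Callithrix_elegans),(Schizosaccharomyces_robustus,(Hylobates_domesticus,Solenopsis_bicolor)))).
From Hylobates_domesticus up to that node: 4 branches. From Oncorhynchus_palustris up to the same node: 5 branches. Total: 4 + 5 = 9.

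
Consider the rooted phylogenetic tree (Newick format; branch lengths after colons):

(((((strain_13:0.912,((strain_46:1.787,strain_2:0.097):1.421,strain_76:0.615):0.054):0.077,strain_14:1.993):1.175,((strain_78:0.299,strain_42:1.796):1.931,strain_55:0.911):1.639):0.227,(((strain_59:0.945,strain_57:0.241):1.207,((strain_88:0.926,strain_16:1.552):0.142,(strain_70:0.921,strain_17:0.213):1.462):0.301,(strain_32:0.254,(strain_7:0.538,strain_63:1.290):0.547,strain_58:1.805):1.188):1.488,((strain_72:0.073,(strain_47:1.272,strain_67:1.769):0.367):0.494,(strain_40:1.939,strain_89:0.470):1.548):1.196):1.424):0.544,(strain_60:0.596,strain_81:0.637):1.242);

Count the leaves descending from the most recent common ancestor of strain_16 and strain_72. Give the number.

The MRCA of strain_16 and strain_72 is the node subtending (((strain_59,strain_57),((strain_88,strain_16),(strain_70,strain_17)),(strain_32,(strain_7,strain_63),strain_58)),((strain_72,(strain_47,strain_67)),(strain_40,strain_89))).
That clade contains 15 terminal taxa: strain_16, strain_17, strain_32, strain_40, strain_47, strain_57, strain_58, strain_59, strain_63, strain_67, strain_7, strain_70, strain_72, strain_88, strain_89.

15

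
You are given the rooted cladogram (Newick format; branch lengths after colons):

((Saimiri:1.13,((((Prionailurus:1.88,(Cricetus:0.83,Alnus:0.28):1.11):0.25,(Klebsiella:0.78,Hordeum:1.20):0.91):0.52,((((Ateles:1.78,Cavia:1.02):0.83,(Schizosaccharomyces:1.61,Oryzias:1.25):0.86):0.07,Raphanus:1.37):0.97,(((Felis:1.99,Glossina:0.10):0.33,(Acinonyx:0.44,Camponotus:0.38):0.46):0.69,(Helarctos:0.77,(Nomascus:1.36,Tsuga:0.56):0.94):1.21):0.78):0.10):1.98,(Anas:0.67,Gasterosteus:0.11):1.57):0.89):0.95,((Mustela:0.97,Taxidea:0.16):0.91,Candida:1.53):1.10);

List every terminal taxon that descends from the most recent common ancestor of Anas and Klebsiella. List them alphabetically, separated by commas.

Acinonyx, Alnus, Anas, Ateles, Camponotus, Cavia, Cricetus, Felis, Gasterosteus, Glossina, Helarctos, Hordeum, Klebsiella, Nomascus, Oryzias, Prionailurus, Raphanus, Schizosaccharomyces, Tsuga

Tracing Anas: it sits inside (Anas,Gasterosteus).
Tracing Klebsiella: it sits inside (Klebsiella,Hordeum).
The smallest clade enclosing both is ((((Prionailurus,(Cricetus,Alnus)),(Klebsiella,Hordeum)),((((Ateles,Cavia),(Schizosaccharomyces,Oryzias)),Raphanus),(((Felis,Glossina),(Acinonyx,Camponotus)),(Helarctos,(Nomascus,Tsuga))))),(Anas,Gasterosteus)); the answer is its 19 terminal taxa in alphabetical order.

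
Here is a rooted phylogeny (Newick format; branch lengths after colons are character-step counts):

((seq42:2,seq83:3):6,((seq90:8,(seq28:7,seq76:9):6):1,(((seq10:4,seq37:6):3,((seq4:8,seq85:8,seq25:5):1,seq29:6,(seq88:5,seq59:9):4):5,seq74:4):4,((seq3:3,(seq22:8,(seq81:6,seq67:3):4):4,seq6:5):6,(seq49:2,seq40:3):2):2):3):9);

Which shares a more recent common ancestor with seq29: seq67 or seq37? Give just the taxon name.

seq37

The MRCA of seq29 and seq37 subtends ((seq10,seq37),((seq4,seq85,seq25),seq29,(seq88,seq59)),seq74) (9 taxa).
The MRCA of seq29 and seq67 subtends (((seq10,seq37),((seq4,seq85,seq25),seq29,(seq88,seq59)),seq74),((seq3,(seq22,(seq81,seq67)),seq6),(seq49,seq40))) (16 taxa).
The first is nested inside the second, so seq29 shares a more recent common ancestor with seq37.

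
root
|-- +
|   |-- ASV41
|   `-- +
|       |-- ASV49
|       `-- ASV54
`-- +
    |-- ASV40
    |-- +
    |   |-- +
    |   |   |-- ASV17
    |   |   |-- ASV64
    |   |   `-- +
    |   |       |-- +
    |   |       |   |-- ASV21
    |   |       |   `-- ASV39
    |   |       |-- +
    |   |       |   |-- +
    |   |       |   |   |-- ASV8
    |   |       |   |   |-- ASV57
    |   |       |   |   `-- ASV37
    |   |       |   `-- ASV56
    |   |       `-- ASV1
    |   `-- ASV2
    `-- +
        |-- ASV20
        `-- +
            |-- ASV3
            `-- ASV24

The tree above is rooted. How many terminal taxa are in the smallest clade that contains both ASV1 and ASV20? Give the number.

14

The MRCA of ASV1 and ASV20 is the node subtending (ASV40,((ASV17,ASV64,((ASV21,ASV39),((ASV8,ASV57,ASV37),ASV56),ASV1)),ASV2),(ASV20,(ASV3,ASV24))).
That clade contains 14 terminal taxa: ASV1, ASV17, ASV2, ASV20, ASV21, ASV24, ASV3, ASV37, ASV39, ASV40, ASV56, ASV57, ASV64, ASV8.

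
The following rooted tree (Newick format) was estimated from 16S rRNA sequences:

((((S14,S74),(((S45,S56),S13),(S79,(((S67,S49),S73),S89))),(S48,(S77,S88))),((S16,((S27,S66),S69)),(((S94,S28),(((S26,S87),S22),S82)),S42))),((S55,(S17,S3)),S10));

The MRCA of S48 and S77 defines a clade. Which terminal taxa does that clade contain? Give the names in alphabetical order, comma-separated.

Tracing S48: it sits inside (S48,(S77,S88)).
Tracing S77: it sits inside (S77,S88).
The smallest clade enclosing both is (S48,(S77,S88)); the answer is its 3 terminal taxa in alphabetical order.

S48, S77, S88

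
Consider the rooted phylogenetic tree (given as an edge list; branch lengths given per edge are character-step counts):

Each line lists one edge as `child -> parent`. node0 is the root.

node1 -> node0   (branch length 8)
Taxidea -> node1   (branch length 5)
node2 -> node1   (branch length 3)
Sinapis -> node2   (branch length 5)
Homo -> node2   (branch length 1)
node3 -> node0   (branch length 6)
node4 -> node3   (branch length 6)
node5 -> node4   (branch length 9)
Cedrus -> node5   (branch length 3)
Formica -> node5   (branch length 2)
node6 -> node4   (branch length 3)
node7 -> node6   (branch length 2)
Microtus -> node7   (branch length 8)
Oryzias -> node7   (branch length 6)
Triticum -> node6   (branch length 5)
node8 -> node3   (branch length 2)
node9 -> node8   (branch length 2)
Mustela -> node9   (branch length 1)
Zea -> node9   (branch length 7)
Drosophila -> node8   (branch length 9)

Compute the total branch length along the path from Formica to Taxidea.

36

The path runs Formica → … → MRCA → … → Taxidea; the MRCA is the root of the tree.
Branch lengths along that path: 2 + 9 + 6 + 6 + 8 + 5 = 36.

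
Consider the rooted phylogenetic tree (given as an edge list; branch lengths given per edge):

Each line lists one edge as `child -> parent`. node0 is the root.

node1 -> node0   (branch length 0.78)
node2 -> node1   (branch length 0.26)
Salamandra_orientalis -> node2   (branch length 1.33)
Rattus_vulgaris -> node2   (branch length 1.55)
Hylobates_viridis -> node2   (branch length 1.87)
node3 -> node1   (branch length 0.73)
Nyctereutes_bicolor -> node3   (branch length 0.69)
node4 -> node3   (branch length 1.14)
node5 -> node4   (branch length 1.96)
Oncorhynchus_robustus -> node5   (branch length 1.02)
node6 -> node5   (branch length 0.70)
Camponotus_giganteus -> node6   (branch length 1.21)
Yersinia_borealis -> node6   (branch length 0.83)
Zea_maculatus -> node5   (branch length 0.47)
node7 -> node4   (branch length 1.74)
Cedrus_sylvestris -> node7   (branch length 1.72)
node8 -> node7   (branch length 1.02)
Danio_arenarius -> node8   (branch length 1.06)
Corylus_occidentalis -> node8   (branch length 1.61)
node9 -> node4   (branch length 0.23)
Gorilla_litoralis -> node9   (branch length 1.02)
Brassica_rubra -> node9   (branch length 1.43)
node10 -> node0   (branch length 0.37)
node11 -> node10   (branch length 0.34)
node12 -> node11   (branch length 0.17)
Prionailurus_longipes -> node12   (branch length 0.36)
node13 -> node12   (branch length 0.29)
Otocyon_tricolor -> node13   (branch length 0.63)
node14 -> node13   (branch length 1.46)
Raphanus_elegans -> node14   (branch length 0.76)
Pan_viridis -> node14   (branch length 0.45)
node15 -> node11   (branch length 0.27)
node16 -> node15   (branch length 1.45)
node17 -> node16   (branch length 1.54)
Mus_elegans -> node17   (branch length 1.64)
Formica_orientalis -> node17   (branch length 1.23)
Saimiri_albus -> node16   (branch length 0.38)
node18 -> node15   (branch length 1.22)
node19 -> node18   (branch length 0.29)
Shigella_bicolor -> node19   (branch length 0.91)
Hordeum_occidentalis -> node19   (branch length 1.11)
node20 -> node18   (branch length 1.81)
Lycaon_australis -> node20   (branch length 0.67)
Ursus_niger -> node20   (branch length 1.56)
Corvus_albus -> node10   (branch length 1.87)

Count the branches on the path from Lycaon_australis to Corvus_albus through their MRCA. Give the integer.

The MRCA of Lycaon_australis and Corvus_albus is the node subtending (((Prionailurus_longipes,(Otocyon_tricolor,(Raphanus_elegans,Pan_viridis))),(((Mus_elegans,Formica_orientalis),Saimiri_albus),((Shigella_bicolor,Hordeum_occidentalis),(Lycaon_australis,Ursus_niger)))),Corvus_albus).
From Lycaon_australis up to that node: 5 branches. From Corvus_albus up to the same node: 1 branch. Total: 5 + 1 = 6.

6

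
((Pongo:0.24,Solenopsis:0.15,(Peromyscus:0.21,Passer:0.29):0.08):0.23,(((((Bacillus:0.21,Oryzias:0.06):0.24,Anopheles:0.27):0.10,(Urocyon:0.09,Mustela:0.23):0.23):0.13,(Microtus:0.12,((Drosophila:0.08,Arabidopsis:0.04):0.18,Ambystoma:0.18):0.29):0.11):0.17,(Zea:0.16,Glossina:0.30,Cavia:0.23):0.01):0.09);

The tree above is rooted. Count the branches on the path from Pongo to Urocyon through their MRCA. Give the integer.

7

The MRCA of Pongo and Urocyon is the root of the tree.
From Pongo up to that node: 2 branches. From Urocyon up to the same node: 5 branches. Total: 2 + 5 = 7.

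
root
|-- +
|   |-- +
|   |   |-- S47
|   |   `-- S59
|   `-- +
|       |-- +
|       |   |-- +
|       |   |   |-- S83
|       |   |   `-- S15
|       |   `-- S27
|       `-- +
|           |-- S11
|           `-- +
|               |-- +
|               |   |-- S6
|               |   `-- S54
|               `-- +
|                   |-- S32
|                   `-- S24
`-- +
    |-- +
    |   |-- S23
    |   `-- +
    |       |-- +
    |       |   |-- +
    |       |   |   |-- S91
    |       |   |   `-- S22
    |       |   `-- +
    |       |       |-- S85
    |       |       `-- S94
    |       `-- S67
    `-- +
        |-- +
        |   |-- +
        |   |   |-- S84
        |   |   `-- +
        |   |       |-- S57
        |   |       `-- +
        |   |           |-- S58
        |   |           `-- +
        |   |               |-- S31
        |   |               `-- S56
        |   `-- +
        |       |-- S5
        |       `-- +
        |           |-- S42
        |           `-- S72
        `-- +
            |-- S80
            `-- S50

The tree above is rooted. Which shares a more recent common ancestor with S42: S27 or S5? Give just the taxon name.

S5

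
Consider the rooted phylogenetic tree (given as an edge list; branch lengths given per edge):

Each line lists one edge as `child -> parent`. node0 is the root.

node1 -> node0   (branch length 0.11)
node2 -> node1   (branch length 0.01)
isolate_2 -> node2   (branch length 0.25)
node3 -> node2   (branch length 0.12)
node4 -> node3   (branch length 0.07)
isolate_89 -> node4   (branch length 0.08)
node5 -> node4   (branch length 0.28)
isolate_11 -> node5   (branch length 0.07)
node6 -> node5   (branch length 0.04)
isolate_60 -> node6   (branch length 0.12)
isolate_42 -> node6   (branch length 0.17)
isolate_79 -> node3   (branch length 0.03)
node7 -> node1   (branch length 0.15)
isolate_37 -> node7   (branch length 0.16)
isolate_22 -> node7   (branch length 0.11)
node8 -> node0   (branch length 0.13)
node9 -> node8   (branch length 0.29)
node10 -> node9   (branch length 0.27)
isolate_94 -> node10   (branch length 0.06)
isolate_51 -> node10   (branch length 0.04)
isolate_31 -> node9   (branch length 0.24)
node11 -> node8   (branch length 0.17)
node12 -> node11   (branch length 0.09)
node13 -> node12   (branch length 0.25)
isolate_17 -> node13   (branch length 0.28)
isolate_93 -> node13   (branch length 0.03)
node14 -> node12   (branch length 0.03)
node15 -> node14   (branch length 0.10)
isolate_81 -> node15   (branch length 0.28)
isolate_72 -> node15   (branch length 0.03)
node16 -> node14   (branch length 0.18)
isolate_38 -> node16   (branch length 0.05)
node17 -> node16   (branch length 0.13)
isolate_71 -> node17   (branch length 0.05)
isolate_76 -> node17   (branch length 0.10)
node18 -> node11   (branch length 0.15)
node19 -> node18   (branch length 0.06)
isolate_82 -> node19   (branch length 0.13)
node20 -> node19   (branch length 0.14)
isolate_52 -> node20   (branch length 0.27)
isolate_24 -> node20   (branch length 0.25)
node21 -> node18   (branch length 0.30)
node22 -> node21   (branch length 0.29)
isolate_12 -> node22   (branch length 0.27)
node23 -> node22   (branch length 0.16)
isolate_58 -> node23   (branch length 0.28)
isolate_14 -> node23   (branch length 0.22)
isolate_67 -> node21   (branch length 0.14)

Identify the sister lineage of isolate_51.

isolate_94

isolate_51 attaches to the tree at the node subtending (isolate_94,isolate_51).
The other lineage descending from that same node — the sister group — is the single tip isolate_94.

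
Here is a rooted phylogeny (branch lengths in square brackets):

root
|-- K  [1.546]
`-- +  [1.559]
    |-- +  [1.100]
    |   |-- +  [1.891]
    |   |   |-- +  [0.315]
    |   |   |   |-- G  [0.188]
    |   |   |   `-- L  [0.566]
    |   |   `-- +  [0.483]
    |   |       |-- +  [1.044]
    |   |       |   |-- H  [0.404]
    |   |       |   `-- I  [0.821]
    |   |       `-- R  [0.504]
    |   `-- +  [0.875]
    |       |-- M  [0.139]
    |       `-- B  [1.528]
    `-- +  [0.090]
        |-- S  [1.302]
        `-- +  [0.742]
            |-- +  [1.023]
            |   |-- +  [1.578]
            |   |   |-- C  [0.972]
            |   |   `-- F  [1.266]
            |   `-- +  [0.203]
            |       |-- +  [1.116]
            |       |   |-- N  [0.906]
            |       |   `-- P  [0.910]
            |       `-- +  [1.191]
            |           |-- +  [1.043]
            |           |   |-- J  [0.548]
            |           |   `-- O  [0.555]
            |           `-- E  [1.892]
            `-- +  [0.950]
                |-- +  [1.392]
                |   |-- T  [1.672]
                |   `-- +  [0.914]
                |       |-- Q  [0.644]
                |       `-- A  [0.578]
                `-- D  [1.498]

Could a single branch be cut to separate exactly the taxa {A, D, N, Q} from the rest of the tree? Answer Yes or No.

The MRCA of the listed taxa subtends (((C,F),((N,P),((J,O),E))),((T,(Q,A)),D)).
That clade also contains C, E, F, J, O, P, T, which are not in the proposed group, so the group is not monophyletic.

No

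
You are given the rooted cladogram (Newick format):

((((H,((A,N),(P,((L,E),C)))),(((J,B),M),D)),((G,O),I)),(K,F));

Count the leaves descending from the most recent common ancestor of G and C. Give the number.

The MRCA of G and C is the node subtending (((H,((A,N),(P,((L,E),C)))),(((J,B),M),D)),((G,O),I)).
That clade contains 14 terminal taxa: A, B, C, D, E, G, H, I, J, L, M, N, O, P.

14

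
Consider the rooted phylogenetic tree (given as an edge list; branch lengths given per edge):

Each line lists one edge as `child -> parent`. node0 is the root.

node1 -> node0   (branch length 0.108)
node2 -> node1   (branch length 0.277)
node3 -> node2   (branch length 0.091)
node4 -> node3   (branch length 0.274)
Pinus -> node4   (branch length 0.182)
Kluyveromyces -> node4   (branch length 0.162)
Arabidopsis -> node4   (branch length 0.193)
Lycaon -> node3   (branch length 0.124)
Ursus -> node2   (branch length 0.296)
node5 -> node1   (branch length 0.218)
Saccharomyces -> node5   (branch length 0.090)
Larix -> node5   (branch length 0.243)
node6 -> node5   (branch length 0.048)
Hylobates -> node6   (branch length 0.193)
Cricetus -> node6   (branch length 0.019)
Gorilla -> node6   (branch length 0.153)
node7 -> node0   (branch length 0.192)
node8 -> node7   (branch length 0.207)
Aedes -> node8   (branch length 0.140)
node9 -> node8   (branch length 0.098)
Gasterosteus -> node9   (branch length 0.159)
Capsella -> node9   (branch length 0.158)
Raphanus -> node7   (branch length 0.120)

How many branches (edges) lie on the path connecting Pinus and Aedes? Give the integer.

The MRCA of Pinus and Aedes is the root of the tree.
From Pinus up to that node: 5 branches. From Aedes up to the same node: 3 branches. Total: 5 + 3 = 8.

8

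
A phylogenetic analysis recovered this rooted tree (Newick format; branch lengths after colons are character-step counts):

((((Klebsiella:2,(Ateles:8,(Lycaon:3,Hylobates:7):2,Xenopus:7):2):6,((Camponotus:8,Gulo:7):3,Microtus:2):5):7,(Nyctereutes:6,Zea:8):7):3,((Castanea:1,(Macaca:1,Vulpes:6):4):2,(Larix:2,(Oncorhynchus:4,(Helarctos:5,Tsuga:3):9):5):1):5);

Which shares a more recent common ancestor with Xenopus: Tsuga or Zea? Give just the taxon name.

The MRCA of Xenopus and Zea subtends (((Klebsiella,(Ateles,(Lycaon,Hylobates),Xenopus)),((Camponotus,Gulo),Microtus)),(Nyctereutes,Zea)) (10 taxa).
The MRCA of Xenopus and Tsuga is the root, subtending the entire tree (17 taxa).
The first is nested inside the second, so Xenopus shares a more recent common ancestor with Zea.

Zea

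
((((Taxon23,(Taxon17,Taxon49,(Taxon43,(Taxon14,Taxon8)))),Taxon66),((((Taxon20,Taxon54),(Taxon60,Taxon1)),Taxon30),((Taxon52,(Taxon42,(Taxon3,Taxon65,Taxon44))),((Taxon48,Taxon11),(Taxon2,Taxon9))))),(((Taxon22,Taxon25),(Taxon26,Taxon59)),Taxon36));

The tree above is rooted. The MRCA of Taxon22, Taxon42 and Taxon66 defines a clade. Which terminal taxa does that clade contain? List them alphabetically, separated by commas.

Taxon1, Taxon11, Taxon14, Taxon17, Taxon2, Taxon20, Taxon22, Taxon23, Taxon25, Taxon26, Taxon3, Taxon30, Taxon36, Taxon42, Taxon43, Taxon44, Taxon48, Taxon49, Taxon52, Taxon54, Taxon59, Taxon60, Taxon65, Taxon66, Taxon8, Taxon9

Tracing Taxon22: it sits inside (Taxon22,Taxon25).
Tracing Taxon42: it sits inside (Taxon42,(Taxon3,Taxon65,Taxon44)).
Tracing Taxon66: it sits inside ((Taxon23,(Taxon17,Taxon49,(Taxon43,(Taxon14,Taxon8)))),Taxon66).
The smallest clade enclosing all 3 is the whole tree (their MRCA is the root), so the answer is all 26 tips in alphabetical order.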